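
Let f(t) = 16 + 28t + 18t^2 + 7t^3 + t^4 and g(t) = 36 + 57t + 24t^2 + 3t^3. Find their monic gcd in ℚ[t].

Apply the Euclidean algorithm:
  t^4 + 7t^3 + 18t^2 + 28t + 16 = ((1/3)t − 1/3)(3t^3 + 24t^2 + 57t + 36) + (7t^2 + 35t + 28)
  3t^3 + 24t^2 + 57t + 36 = ((3/7)t + 9/7)(7t^2 + 35t + 28) + (0)
Last nonzero remainder: 7t^2 + 35t + 28. Dividing through by 7 gives the monic gcd t^2 + 5t + 4.

4 + 5t + t^2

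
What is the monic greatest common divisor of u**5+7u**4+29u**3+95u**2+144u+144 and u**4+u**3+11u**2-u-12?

u**2+u+12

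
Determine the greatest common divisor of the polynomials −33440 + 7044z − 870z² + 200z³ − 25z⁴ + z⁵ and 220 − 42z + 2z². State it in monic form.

Repeated division with remainder:
  z⁵ − 25z⁴ + 200z³ − 870z² + 7044z − 33440 = ((1/2)z³ − 2z² + 3z − 152)(2z² − 42z + 220) + (0)
Last nonzero remainder: 2z² − 42z + 220. Dividing through by 2 gives the monic gcd z² − 21z + 110.

110 − 21z + z²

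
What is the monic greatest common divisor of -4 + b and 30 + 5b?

1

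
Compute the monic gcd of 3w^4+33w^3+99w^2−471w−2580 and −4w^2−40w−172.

w^2+10w+43

By polynomial division,
  3w^4+33w^3+99w^2−471w−2580 = (−(3/4)w^2−(3/4)w+15)(−4w^2−40w−172) + (0)
Last nonzero remainder: −4w^2−40w−172. Dividing through by −4 gives the monic gcd w^2+10w+43.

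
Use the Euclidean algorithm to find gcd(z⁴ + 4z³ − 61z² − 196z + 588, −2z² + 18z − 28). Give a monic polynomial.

z² − 9z + 14

Apply the Euclidean algorithm:
  z⁴ + 4z³ − 61z² − 196z + 588 = (−(1/2)z² − (13/2)z − 21)(−2z² + 18z − 28) + (0)
Last nonzero remainder: −2z² + 18z − 28. Dividing through by −2 gives the monic gcd z² − 9z + 14.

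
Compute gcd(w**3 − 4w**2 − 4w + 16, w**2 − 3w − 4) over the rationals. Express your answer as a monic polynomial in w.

w − 4

Repeated division with remainder:
  w**3 − 4w**2 − 4w + 16 = (w − 1)(w**2 − 3w − 4) + (−3w + 12)
  w**2 − 3w − 4 = (−(1/3)w − 1/3)(−3w + 12) + (0)
Last nonzero remainder: −3w + 12. Dividing through by −3 gives the monic gcd w − 4.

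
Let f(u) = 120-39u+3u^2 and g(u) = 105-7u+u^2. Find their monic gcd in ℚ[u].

1

By polynomial division,
  3u^2-39u+120 = (3)(u^2-7u+105) + (-18u-195)
  u^2-7u+105 = (-(1/18)u+107/108)(-18u-195) + (10735/36)
  -18u-195 = (-(648/10735)u-1404/2147)(10735/36) + (0)
The last nonzero remainder is the constant 10735/36, so the polynomials are coprime and gcd = 1.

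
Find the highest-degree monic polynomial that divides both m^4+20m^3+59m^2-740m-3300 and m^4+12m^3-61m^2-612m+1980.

m^3+15m^2-16m-660

Euclidean algorithm in ℚ[m]:
  m^4+20m^3+59m^2-740m-3300 = (m^4+12m^3-61m^2-612m+1980) + (8m^3+120m^2-128m-5280)
  m^4+12m^3-61m^2-612m+1980 = ((1/8)m-3/8)(8m^3+120m^2-128m-5280) + (0)
Last nonzero remainder: 8m^3+120m^2-128m-5280. Dividing through by 8 gives the monic gcd m^3+15m^2-16m-660.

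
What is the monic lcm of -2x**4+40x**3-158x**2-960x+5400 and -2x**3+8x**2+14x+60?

x**6-18x**5+44x**4+538x**3-1345x**2-3000x-13500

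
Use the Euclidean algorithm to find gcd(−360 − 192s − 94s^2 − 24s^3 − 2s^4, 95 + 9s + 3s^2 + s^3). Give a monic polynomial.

Apply the Euclidean algorithm:
  −2s^4 − 24s^3 − 94s^2 − 192s − 360 = (−2s − 18)(s^3 + 3s^2 + 9s + 95) + (−22s^2 + 160s + 1350)
  s^3 + 3s^2 + 9s + 95 = (−(1/22)s − 113/242)(−22s^2 + 160s + 1350) + ((17554/121)s + 87770/121)
  −22s^2 + 160s + 1350 = (−(1331/8777)s + 16335/8777)((17554/121)s + 87770/121) + (0)
Last nonzero remainder: (17554/121)s + 87770/121. Dividing through by 17554/121 gives the monic gcd s + 5.

5 + s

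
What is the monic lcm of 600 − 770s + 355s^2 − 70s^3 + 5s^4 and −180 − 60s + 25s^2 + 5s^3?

1440 − 888s − 260s^2 + 246s^3 − 29s^4 − 6s^5 + s^6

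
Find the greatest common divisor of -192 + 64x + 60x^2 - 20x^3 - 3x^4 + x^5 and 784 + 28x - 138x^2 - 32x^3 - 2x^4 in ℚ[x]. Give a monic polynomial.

-8 + 2x + x^2

Apply the Euclidean algorithm:
  x^5 - 3x^4 - 20x^3 + 60x^2 + 64x - 192 = (-(1/2)x + 19/2)(-2x^4 - 32x^3 - 138x^2 + 28x + 784) + (215x^3 + 1385x^2 + 190x - 7640)
  -2x^4 - 32x^3 - 138x^2 + 28x + 784 = (-(2/215)x - 822/9245)(215x^3 + 1385x^2 + 190x - 7640) + (-(24200/1849)x^2 - (48400/1849)x + 193600/1849)
  215x^3 + 1385x^2 + 190x - 7640 = (-(79507/4840)x - 353159/4840)(-(24200/1849)x^2 - (48400/1849)x + 193600/1849) + (0)
Last nonzero remainder: -(24200/1849)x^2 - (48400/1849)x + 193600/1849. Dividing through by -24200/1849 gives the monic gcd x^2 + 2x - 8.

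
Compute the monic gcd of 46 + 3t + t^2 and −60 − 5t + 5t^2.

1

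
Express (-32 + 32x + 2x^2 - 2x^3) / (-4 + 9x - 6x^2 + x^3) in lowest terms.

(-8 - 2x)/(-1 + x)

By polynomial division,
  -2x^3 + 2x^2 + 32x - 32 = (-2)(x^3 - 6x^2 + 9x - 4) + (-10x^2 + 50x - 40)
  x^3 - 6x^2 + 9x - 4 = (-(1/10)x + 1/10)(-10x^2 + 50x - 40) + (0)
Last nonzero remainder: -10x^2 + 50x - 40. Dividing through by -10 gives the monic gcd x^2 - 5x + 4.
Cancel x^2 - 5x + 4 from numerator and denominator to get the reduced form.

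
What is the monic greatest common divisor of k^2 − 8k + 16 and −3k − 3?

1

Repeated division with remainder:
  k^2 − 8k + 16 = (−(1/3)k + 3)(−3k − 3) + (25)
  −3k − 3 = (−(3/25)k − 3/25)(25) + (0)
The last nonzero remainder is the constant 25, so the polynomials are coprime and gcd = 1.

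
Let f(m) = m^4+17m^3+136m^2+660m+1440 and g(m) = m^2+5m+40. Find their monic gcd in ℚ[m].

m^2+5m+40

Euclidean algorithm in ℚ[m]:
  m^4+17m^3+136m^2+660m+1440 = (m^2+12m+36)(m^2+5m+40) + (0)
The last nonzero remainder m^2+5m+40 is already monic.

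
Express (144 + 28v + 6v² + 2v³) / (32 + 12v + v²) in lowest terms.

Euclidean algorithm in ℚ[v]:
  2v³ + 6v² + 28v + 144 = (2v - 18)(v² + 12v + 32) + (180v + 720)
  v² + 12v + 32 = ((1/180)v + 2/45)(180v + 720) + (0)
Last nonzero remainder: 180v + 720. Dividing through by 180 gives the monic gcd v + 4.
Cancel v + 4 from numerator and denominator to get the reduced form.

(36 - 2v + 2v²)/(8 + v)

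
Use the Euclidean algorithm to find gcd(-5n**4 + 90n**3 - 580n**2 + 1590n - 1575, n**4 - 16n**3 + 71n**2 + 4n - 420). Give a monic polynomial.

Apply the Euclidean algorithm:
  -5n**4 + 90n**3 - 580n**2 + 1590n - 1575 = (-5)(n**4 - 16n**3 + 71n**2 + 4n - 420) + (10n**3 - 225n**2 + 1610n - 3675)
  n**4 - 16n**3 + 71n**2 + 4n - 420 = ((1/10)n + 13/20)(10n**3 - 225n**2 + 1610n - 3675) + ((225/4)n**2 - 675n + 7875/4)
  10n**3 - 225n**2 + 1610n - 3675 = ((8/45)n - 28/15)((225/4)n**2 - 675n + 7875/4) + (0)
Last nonzero remainder: (225/4)n**2 - 675n + 7875/4. Dividing through by 225/4 gives the monic gcd n**2 - 12n + 35.

n**2 - 12n + 35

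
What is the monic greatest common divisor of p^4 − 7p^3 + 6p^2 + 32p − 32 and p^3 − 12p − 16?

By polynomial division,
  p^4 − 7p^3 + 6p^2 + 32p − 32 = (p − 7)(p^3 − 12p − 16) + (18p^2 − 36p − 144)
  p^3 − 12p − 16 = ((1/18)p + 1/9)(18p^2 − 36p − 144) + (0)
Last nonzero remainder: 18p^2 − 36p − 144. Dividing through by 18 gives the monic gcd p^2 − 2p − 8.

p^2 − 2p − 8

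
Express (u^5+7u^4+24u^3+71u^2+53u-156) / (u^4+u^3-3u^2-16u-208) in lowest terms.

(u^2+2u-3)/(u-4)

Euclidean algorithm in ℚ[u]:
  u^5+7u^4+24u^3+71u^2+53u-156 = (u+6)(u^4+u^3-3u^2-16u-208) + (21u^3+105u^2+357u+1092)
  u^4+u^3-3u^2-16u-208 = ((1/21)u-4/21)(21u^3+105u^2+357u+1092) + (0)
Last nonzero remainder: 21u^3+105u^2+357u+1092. Dividing through by 21 gives the monic gcd u^3+5u^2+17u+52.
Cancel u^3+5u^2+17u+52 from numerator and denominator to get the reduced form.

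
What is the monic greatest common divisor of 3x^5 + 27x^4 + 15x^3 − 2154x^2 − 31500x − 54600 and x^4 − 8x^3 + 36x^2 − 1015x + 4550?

Apply the Euclidean algorithm:
  3x^5 + 27x^4 + 15x^3 − 2154x^2 − 31500x − 54600 = (3x + 51)(x^4 − 8x^3 + 36x^2 − 1015x + 4550) + (315x^3 − 945x^2 + 6615x − 286650)
  x^4 − 8x^3 + 36x^2 − 1015x + 4550 = ((1/315)x − 1/63)(315x^3 − 945x^2 + 6615x − 286650) + (0)
Last nonzero remainder: 315x^3 − 945x^2 + 6615x − 286650. Dividing through by 315 gives the monic gcd x^3 − 3x^2 + 21x − 910.

x^3 − 3x^2 + 21x − 910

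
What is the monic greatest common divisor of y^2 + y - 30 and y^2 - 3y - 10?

Apply the Euclidean algorithm:
  y^2 + y - 30 = (y^2 - 3y - 10) + (4y - 20)
  y^2 - 3y - 10 = ((1/4)y + 1/2)(4y - 20) + (0)
Last nonzero remainder: 4y - 20. Dividing through by 4 gives the monic gcd y - 5.

y - 5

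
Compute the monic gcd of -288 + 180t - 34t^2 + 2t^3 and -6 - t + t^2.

By polynomial division,
  2t^3 - 34t^2 + 180t - 288 = (2t - 32)(t^2 - t - 6) + (160t - 480)
  t^2 - t - 6 = ((1/160)t + 1/80)(160t - 480) + (0)
Last nonzero remainder: 160t - 480. Dividing through by 160 gives the monic gcd t - 3.

-3 + t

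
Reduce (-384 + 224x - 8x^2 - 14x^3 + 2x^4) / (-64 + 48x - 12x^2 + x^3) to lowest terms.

Euclidean algorithm in ℚ[x]:
  2x^4 - 14x^3 - 8x^2 + 224x - 384 = (2x + 10)(x^3 - 12x^2 + 48x - 64) + (16x^2 - 128x + 256)
  x^3 - 12x^2 + 48x - 64 = ((1/16)x - 1/4)(16x^2 - 128x + 256) + (0)
Last nonzero remainder: 16x^2 - 128x + 256. Dividing through by 16 gives the monic gcd x^2 - 8x + 16.
Cancel x^2 - 8x + 16 from numerator and denominator to get the reduced form.

(-24 + 2x + 2x^2)/(-4 + x)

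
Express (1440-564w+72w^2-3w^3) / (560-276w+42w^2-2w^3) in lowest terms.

(144-42w+3w^2)/(56-22w+2w^2)

Euclidean algorithm in ℚ[w]:
  -3w^3+72w^2-564w+1440 = (3/2)(-2w^3+42w^2-276w+560) + (9w^2-150w+600)
  -2w^3+42w^2-276w+560 = (-(2/9)w+26/27)(9w^2-150w+600) + ((16/9)w-160/9)
  9w^2-150w+600 = ((81/16)w-135/4)((16/9)w-160/9) + (0)
Last nonzero remainder: (16/9)w-160/9. Dividing through by 16/9 gives the monic gcd w-10.
Cancel w-10 from numerator and denominator to get the reduced form.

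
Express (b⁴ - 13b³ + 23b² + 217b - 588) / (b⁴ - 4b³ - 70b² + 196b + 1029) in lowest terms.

(b² + b - 12)/(b² + 10b + 21)

Repeated division with remainder:
  b⁴ - 13b³ + 23b² + 217b - 588 = (b⁴ - 4b³ - 70b² + 196b + 1029) + (-9b³ + 93b² + 21b - 1617)
  b⁴ - 4b³ - 70b² + 196b + 1029 = (-(1/9)b - 19/27)(-9b³ + 93b² + 21b - 1617) + (-(20/9)b² + (280/9)b - 980/9)
  -9b³ + 93b² + 21b - 1617 = ((81/20)b + 297/20)(-(20/9)b² + (280/9)b - 980/9) + (0)
Last nonzero remainder: -(20/9)b² + (280/9)b - 980/9. Dividing through by -20/9 gives the monic gcd b² - 14b + 49.
Cancel b² - 14b + 49 from numerator and denominator to get the reduced form.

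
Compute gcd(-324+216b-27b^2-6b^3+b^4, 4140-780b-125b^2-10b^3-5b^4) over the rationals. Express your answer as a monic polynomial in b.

-18+3b+b^2

By polynomial division,
  b^4-6b^3-27b^2+216b-324 = (-1/5)(-5b^4-10b^3-125b^2-780b+4140) + (-8b^3-52b^2+60b+504)
  -5b^4-10b^3-125b^2-780b+4140 = ((5/8)b-45/16)(-8b^3-52b^2+60b+504) + (-(1235/4)b^2-(3705/4)b+11115/2)
  -8b^3-52b^2+60b+504 = ((32/1235)b+112/1235)(-(1235/4)b^2-(3705/4)b+11115/2) + (0)
Last nonzero remainder: -(1235/4)b^2-(3705/4)b+11115/2. Dividing through by -1235/4 gives the monic gcd b^2+3b-18.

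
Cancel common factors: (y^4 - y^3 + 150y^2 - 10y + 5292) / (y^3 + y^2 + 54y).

(y^2 - 2y + 98)/(y)

Apply the Euclidean algorithm:
  y^4 - y^3 + 150y^2 - 10y + 5292 = (y - 2)(y^3 + y^2 + 54y) + (98y^2 + 98y + 5292)
  y^3 + y^2 + 54y = ((1/98)y)(98y^2 + 98y + 5292) + (0)
Last nonzero remainder: 98y^2 + 98y + 5292. Dividing through by 98 gives the monic gcd y^2 + y + 54.
Cancel y^2 + y + 54 from numerator and denominator to get the reduced form.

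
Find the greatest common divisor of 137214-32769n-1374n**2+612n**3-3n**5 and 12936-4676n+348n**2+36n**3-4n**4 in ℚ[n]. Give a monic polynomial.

Apply the Euclidean algorithm:
  -3n**5+612n**3-1374n**2-32769n+137214 = ((3/4)n+27/4)(-4n**4+36n**3+348n**2-4676n+12936) + (108n**3-216n**2-10908n+49896)
  -4n**4+36n**3+348n**2-4676n+12936 = (-(1/27)n+7/27)(108n**3-216n**2-10908n+49896) + (0)
Last nonzero remainder: 108n**3-216n**2-10908n+49896. Dividing through by 108 gives the monic gcd n**3-2n**2-101n+462.

462-101n-2n**2+n**3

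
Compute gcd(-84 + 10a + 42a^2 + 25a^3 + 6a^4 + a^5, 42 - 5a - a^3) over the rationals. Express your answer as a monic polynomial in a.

14 + 3a + a^2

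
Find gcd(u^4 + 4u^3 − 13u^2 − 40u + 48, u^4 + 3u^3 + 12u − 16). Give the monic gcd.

By polynomial division,
  u^4 + 4u^3 − 13u^2 − 40u + 48 = (u^4 + 3u^3 + 12u − 16) + (u^3 − 13u^2 − 52u + 64)
  u^4 + 3u^3 + 12u − 16 = (u + 16)(u^3 − 13u^2 − 52u + 64) + (260u^2 + 780u − 1040)
  u^3 − 13u^2 − 52u + 64 = ((1/260)u − 4/65)(260u^2 + 780u − 1040) + (0)
Last nonzero remainder: 260u^2 + 780u − 1040. Dividing through by 260 gives the monic gcd u^2 + 3u − 4.

u^2 + 3u − 4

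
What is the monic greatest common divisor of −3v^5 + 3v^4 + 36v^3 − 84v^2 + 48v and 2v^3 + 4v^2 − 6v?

v^2 − v

By polynomial division,
  −3v^5 + 3v^4 + 36v^3 − 84v^2 + 48v = (−(3/2)v^2 + (9/2)v + 9/2)(2v^3 + 4v^2 − 6v) + (−75v^2 + 75v)
  2v^3 + 4v^2 − 6v = (−(2/75)v − 2/25)(−75v^2 + 75v) + (0)
Last nonzero remainder: −75v^2 + 75v. Dividing through by −75 gives the monic gcd v^2 − v.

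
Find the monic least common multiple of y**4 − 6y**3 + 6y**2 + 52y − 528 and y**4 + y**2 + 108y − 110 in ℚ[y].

By polynomial division,
  y**4 − 6y**3 + 6y**2 + 52y − 528 = (y**4 + y**2 + 108y − 110) + (−6y**3 + 5y**2 − 56y − 418)
  y**4 + y**2 + 108y − 110 = (−(1/6)y − 5/36)(−6y**3 + 5y**2 − 56y − 418) + (−(275/36)y**2 + (275/9)y − 3025/18)
  −6y**3 + 5y**2 − 56y − 418 = ((216/275)y + 684/275)(−(275/36)y**2 + (275/9)y − 3025/18) + (0)
Last nonzero remainder: −(275/36)y**2 + (275/9)y − 3025/18. Dividing through by −275/36 gives the monic gcd y**2 − 4y + 22.
Then lcm(f, g) = f·g / gcd(f, g); expanding and making the result monic gives the answer.

y**6 − 2y**5 − 23y**4 + 106y**3 − 350y**2 − 2372y + 2640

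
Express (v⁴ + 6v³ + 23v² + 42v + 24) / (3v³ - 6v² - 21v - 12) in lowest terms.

(v³ + 5v² + 18v + 24)/(3v² - 9v - 12)

Repeated division with remainder:
  v⁴ + 6v³ + 23v² + 42v + 24 = ((1/3)v + 8/3)(3v³ - 6v² - 21v - 12) + (46v² + 102v + 56)
  3v³ - 6v² - 21v - 12 = ((3/46)v - 291/1058)(46v² + 102v + 56) + ((1800/529)v + 1800/529)
  46v² + 102v + 56 = ((12167/900)v + 3703/225)((1800/529)v + 1800/529) + (0)
Last nonzero remainder: (1800/529)v + 1800/529. Dividing through by 1800/529 gives the monic gcd v + 1.
Cancel v + 1 from numerator and denominator to get the reduced form.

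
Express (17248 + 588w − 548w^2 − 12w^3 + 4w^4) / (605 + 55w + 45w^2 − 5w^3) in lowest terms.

(1568 + 196w − 32w^2 − 4w^3)/(55 + 10w + 5w^2)

By polynomial division,
  4w^4 − 12w^3 − 548w^2 + 588w + 17248 = (−(4/5)w − 24/5)(−5w^3 + 45w^2 + 55w + 605) + (−288w^2 + 1336w + 20152)
  −5w^3 + 45w^2 + 55w + 605 = ((5/288)w − 785/10368)(−288w^2 + 1336w + 20152) + (−(251045/1296)w + 2761495/1296)
  −288w^2 + 1336w + 20152 = ((373248/251045)w + 2374272/251045)(−(251045/1296)w + 2761495/1296) + (0)
Last nonzero remainder: −(251045/1296)w + 2761495/1296. Dividing through by −251045/1296 gives the monic gcd w − 11.
Cancel w − 11 from numerator and denominator to get the reduced form.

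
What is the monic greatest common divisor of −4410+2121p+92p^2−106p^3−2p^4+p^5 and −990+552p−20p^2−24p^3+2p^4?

9−6p+p^2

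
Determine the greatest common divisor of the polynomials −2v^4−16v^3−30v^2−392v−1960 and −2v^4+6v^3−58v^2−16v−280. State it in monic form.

Euclidean algorithm in ℚ[v]:
  −2v^4−16v^3−30v^2−392v−1960 = (−2v^4+6v^3−58v^2−16v−280) + (−22v^3+28v^2−376v−1680)
  −2v^4+6v^3−58v^2−16v−280 = ((1/11)v−19/121)(−22v^3+28v^2−376v−1680) + (−(2350/121)v^2+(9400/121)v−65800/121)
  −22v^3+28v^2−376v−1680 = ((1331/1175)v+726/235)(−(2350/121)v^2+(9400/121)v−65800/121) + (0)
Last nonzero remainder: −(2350/121)v^2+(9400/121)v−65800/121. Dividing through by −2350/121 gives the monic gcd v^2−4v+28.

v^2−4v+28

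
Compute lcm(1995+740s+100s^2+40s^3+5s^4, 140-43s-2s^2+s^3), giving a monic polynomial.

Apply the Euclidean algorithm:
  5s^4+40s^3+100s^2+740s+1995 = (5s+50)(s^3-2s^2-43s+140) + (415s^2+2190s-5005)
  s^3-2s^2-43s+140 = ((1/415)s-604/34445)(415s^2+2190s-5005) + ((51408/6889)s+359856/6889)
  415s^2+2190s-5005 = ((2858935/51408)s-4925635/51408)((51408/6889)s+359856/6889) + (0)
Last nonzero remainder: (51408/6889)s+359856/6889. Dividing through by 51408/6889 gives the monic gcd s+7.
Then lcm(f, g) = f·g / gcd(f, g); expanding and making the result monic gives the answer.

7980-631s-533s^2+128s^3-32s^4-s^5+s^6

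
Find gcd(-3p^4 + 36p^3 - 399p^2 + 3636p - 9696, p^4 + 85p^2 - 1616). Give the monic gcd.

Euclidean algorithm in ℚ[p]:
  -3p^4 + 36p^3 - 399p^2 + 3636p - 9696 = (-3)(p^4 + 85p^2 - 1616) + (36p^3 - 144p^2 + 3636p - 14544)
  p^4 + 85p^2 - 1616 = ((1/36)p + 1/9)(36p^3 - 144p^2 + 3636p - 14544) + (0)
Last nonzero remainder: 36p^3 - 144p^2 + 3636p - 14544. Dividing through by 36 gives the monic gcd p^3 - 4p^2 + 101p - 404.

p^3 - 4p^2 + 101p - 404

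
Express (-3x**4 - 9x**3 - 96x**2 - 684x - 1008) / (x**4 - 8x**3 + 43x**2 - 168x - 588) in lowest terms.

Euclidean algorithm in ℚ[x]:
  -3x**4 - 9x**3 - 96x**2 - 684x - 1008 = (-3)(x**4 - 8x**3 + 43x**2 - 168x - 588) + (-33x**3 + 33x**2 - 1188x - 2772)
  x**4 - 8x**3 + 43x**2 - 168x - 588 = (-(1/33)x + 7/33)(-33x**3 + 33x**2 - 1188x - 2772) + (0)
Last nonzero remainder: -33x**3 + 33x**2 - 1188x - 2772. Dividing through by -33 gives the monic gcd x**3 - x**2 + 36x + 84.
Cancel x**3 - x**2 + 36x + 84 from numerator and denominator to get the reduced form.

(-3x - 12)/(x - 7)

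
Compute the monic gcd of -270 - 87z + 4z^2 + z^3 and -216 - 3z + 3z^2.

By polynomial division,
  z^3 + 4z^2 - 87z - 270 = ((1/3)z + 5/3)(3z^2 - 3z - 216) + (-10z + 90)
  3z^2 - 3z - 216 = (-(3/10)z - 12/5)(-10z + 90) + (0)
Last nonzero remainder: -10z + 90. Dividing through by -10 gives the monic gcd z - 9.

-9 + z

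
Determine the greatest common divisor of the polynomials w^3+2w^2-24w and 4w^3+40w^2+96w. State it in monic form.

Apply the Euclidean algorithm:
  w^3+2w^2-24w = (1/4)(4w^3+40w^2+96w) + (-8w^2-48w)
  4w^3+40w^2+96w = (-(1/2)w-2)(-8w^2-48w) + (0)
Last nonzero remainder: -8w^2-48w. Dividing through by -8 gives the monic gcd w^2+6w.

w^2+6w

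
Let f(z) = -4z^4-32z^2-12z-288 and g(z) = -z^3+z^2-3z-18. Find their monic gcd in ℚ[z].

Apply the Euclidean algorithm:
  -4z^4-32z^2-12z-288 = (4z+4)(-z^3+z^2-3z-18) + (-24z^2+72z-216)
  -z^3+z^2-3z-18 = ((1/24)z+1/12)(-24z^2+72z-216) + (0)
Last nonzero remainder: -24z^2+72z-216. Dividing through by -24 gives the monic gcd z^2-3z+9.

z^2-3z+9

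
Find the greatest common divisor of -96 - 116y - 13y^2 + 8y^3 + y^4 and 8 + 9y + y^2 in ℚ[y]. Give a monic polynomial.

8 + 9y + y^2

Apply the Euclidean algorithm:
  y^4 + 8y^3 - 13y^2 - 116y - 96 = (y^2 - y - 12)(y^2 + 9y + 8) + (0)
The last nonzero remainder y^2 + 9y + 8 is already monic.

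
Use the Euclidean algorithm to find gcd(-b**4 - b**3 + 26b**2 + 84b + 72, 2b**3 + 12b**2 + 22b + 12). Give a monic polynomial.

b**2 + 5b + 6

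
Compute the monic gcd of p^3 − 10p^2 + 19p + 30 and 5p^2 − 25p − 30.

By polynomial division,
  p^3 − 10p^2 + 19p + 30 = ((1/5)p − 1)(5p^2 − 25p − 30) + (0)
Last nonzero remainder: 5p^2 − 25p − 30. Dividing through by 5 gives the monic gcd p^2 − 5p − 6.

p^2 − 5p − 6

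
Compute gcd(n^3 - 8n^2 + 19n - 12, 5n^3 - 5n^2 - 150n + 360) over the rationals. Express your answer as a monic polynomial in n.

n^2 - 7n + 12

By polynomial division,
  n^3 - 8n^2 + 19n - 12 = (1/5)(5n^3 - 5n^2 - 150n + 360) + (-7n^2 + 49n - 84)
  5n^3 - 5n^2 - 150n + 360 = (-(5/7)n - 30/7)(-7n^2 + 49n - 84) + (0)
Last nonzero remainder: -7n^2 + 49n - 84. Dividing through by -7 gives the monic gcd n^2 - 7n + 12.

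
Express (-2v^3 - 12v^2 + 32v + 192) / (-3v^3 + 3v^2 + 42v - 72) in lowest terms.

(2v^2 + 4v - 48)/(3v^2 - 15v + 18)

By polynomial division,
  -2v^3 - 12v^2 + 32v + 192 = (2/3)(-3v^3 + 3v^2 + 42v - 72) + (-14v^2 + 4v + 240)
  -3v^3 + 3v^2 + 42v - 72 = ((3/14)v - 15/98)(-14v^2 + 4v + 240) + (-(432/49)v - 1728/49)
  -14v^2 + 4v + 240 = ((343/216)v - 245/36)(-(432/49)v - 1728/49) + (0)
Last nonzero remainder: -(432/49)v - 1728/49. Dividing through by -432/49 gives the monic gcd v + 4.
Cancel v + 4 from numerator and denominator to get the reduced form.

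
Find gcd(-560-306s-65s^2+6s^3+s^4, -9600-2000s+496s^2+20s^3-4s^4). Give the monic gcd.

Repeated division with remainder:
  s^4+6s^3-65s^2-306s-560 = (-1/4)(-4s^4+20s^3+496s^2-2000s-9600) + (11s^3+59s^2-806s-2960)
  -4s^4+20s^3+496s^2-2000s-9600 = (-(4/11)s+456/121)(11s^3+59s^2-806s-2960) + (-(2352/121)s^2-(4704/121)s+188160/121)
  11s^3+59s^2-806s-2960 = (-(1331/2352)s-4477/2352)(-(2352/121)s^2-(4704/121)s+188160/121) + (0)
Last nonzero remainder: -(2352/121)s^2-(4704/121)s+188160/121. Dividing through by -2352/121 gives the monic gcd s^2+2s-80.

-80+2s+s^2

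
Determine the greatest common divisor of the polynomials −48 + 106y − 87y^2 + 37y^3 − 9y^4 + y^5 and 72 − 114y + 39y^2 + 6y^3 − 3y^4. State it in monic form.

−6 + 11y − 6y^2 + y^3

By polynomial division,
  y^5 − 9y^4 + 37y^3 − 87y^2 + 106y − 48 = (−(1/3)y + 7/3)(−3y^4 + 6y^3 + 39y^2 − 114y + 72) + (36y^3 − 216y^2 + 396y − 216)
  −3y^4 + 6y^3 + 39y^2 − 114y + 72 = (−(1/12)y − 1/3)(36y^3 − 216y^2 + 396y − 216) + (0)
Last nonzero remainder: 36y^3 − 216y^2 + 396y − 216. Dividing through by 36 gives the monic gcd y^3 − 6y^2 + 11y − 6.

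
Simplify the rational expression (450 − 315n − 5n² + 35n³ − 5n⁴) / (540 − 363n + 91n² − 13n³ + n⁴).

Euclidean algorithm in ℚ[n]:
  −5n⁴ + 35n³ − 5n² − 315n + 450 = (−5)(n⁴ − 13n³ + 91n² − 363n + 540) + (−30n³ + 450n² − 2130n + 3150)
  n⁴ − 13n³ + 91n² − 363n + 540 = (−(1/30)n − 1/15)(−30n³ + 450n² − 2130n + 3150) + (50n² − 400n + 750)
  −30n³ + 450n² − 2130n + 3150 = (−(3/5)n + 21/5)(50n² − 400n + 750) + (0)
Last nonzero remainder: 50n² − 400n + 750. Dividing through by 50 gives the monic gcd n² − 8n + 15.
Cancel n² − 8n + 15 from numerator and denominator to get the reduced form.

(30 − 5n − 5n²)/(36 − 5n + n²)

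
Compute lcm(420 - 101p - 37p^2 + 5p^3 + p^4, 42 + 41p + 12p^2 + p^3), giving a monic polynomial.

2520 + 1494p - 307p^2 - 256p^3 - 6p^4 + 10p^5 + p^6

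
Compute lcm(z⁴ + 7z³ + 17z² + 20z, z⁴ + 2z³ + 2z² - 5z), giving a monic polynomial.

By polynomial division,
  z⁴ + 7z³ + 17z² + 20z = (z⁴ + 2z³ + 2z² - 5z) + (5z³ + 15z² + 25z)
  z⁴ + 2z³ + 2z² - 5z = ((1/5)z - 1/5)(5z³ + 15z² + 25z) + (0)
Last nonzero remainder: 5z³ + 15z² + 25z. Dividing through by 5 gives the monic gcd z³ + 3z² + 5z.
Then lcm(f, g) = f·g / gcd(f, g); expanding and making the result monic gives the answer.

z⁵ + 6z⁴ + 10z³ + 3z² - 20z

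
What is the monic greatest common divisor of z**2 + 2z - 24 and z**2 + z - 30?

z + 6

By polynomial division,
  z**2 + 2z - 24 = (z**2 + z - 30) + (z + 6)
  z**2 + z - 30 = (z - 5)(z + 6) + (0)
The last nonzero remainder z + 6 is already monic.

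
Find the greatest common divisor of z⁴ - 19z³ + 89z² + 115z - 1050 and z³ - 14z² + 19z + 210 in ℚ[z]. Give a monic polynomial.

Repeated division with remainder:
  z⁴ - 19z³ + 89z² + 115z - 1050 = (z - 5)(z³ - 14z² + 19z + 210) + (0)
The last nonzero remainder z³ - 14z² + 19z + 210 is already monic.

z³ - 14z² + 19z + 210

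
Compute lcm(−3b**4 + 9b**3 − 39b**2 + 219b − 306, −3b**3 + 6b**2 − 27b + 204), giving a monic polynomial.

b**5 − 7b**4 + 25b**3 − 125b**2 + 394b − 408

Repeated division with remainder:
  −3b**4 + 9b**3 − 39b**2 + 219b − 306 = (b − 1)(−3b**3 + 6b**2 − 27b + 204) + (−6b**2 − 12b − 102)
  −3b**3 + 6b**2 − 27b + 204 = ((1/2)b − 2)(−6b**2 − 12b − 102) + (0)
Last nonzero remainder: −6b**2 − 12b − 102. Dividing through by −6 gives the monic gcd b**2 + 2b + 17.
Then lcm(f, g) = f·g / gcd(f, g); expanding and making the result monic gives the answer.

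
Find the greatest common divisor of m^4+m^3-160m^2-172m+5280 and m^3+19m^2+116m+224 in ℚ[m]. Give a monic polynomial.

m+8

Euclidean algorithm in ℚ[m]:
  m^4+m^3-160m^2-172m+5280 = (m-18)(m^3+19m^2+116m+224) + (66m^2+1692m+9312)
  m^3+19m^2+116m+224 = ((1/66)m-73/726)(66m^2+1692m+9312) + ((17550/121)m+140400/121)
  66m^2+1692m+9312 = ((1331/2925)m+23474/2925)((17550/121)m+140400/121) + (0)
Last nonzero remainder: (17550/121)m+140400/121. Dividing through by 17550/121 gives the monic gcd m+8.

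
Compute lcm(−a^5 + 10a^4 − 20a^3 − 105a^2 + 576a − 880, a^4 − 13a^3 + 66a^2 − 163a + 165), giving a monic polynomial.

Repeated division with remainder:
  −a^5 + 10a^4 − 20a^3 − 105a^2 + 576a − 880 = (−a − 3)(a^4 − 13a^3 + 66a^2 − 163a + 165) + (7a^3 − 70a^2 + 252a − 385)
  a^4 − 13a^3 + 66a^2 − 163a + 165 = ((1/7)a − 3/7)(7a^3 − 70a^2 + 252a − 385) + (0)
Last nonzero remainder: 7a^3 − 70a^2 + 252a − 385. Dividing through by 7 gives the monic gcd a^3 − 10a^2 + 36a − 55.
Then lcm(f, g) = f·g / gcd(f, g); expanding and making the result monic gives the answer.

a^6 − 13a^5 + 50a^4 + 45a^3 − 891a^2 + 2608a − 2640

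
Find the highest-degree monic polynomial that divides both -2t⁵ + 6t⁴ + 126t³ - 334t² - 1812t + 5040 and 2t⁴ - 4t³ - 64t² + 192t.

Apply the Euclidean algorithm:
  -2t⁵ + 6t⁴ + 126t³ - 334t² - 1812t + 5040 = (-t + 1)(2t⁴ - 4t³ - 64t² + 192t) + (66t³ - 78t² - 2004t + 5040)
  2t⁴ - 4t³ - 64t² + 192t = ((1/33)t - 3/121)(66t³ - 78t² - 2004t + 5040) + (-(630/121)t² - (1260/121)t + 15120/121)
  66t³ - 78t² - 2004t + 5040 = (-(1331/105)t + 121/3)(-(630/121)t² - (1260/121)t + 15120/121) + (0)
Last nonzero remainder: -(630/121)t² - (1260/121)t + 15120/121. Dividing through by -630/121 gives the monic gcd t² + 2t - 24.

t² + 2t - 24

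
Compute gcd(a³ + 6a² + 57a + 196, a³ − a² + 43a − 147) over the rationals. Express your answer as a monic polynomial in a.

By polynomial division,
  a³ + 6a² + 57a + 196 = (a³ − a² + 43a − 147) + (7a² + 14a + 343)
  a³ − a² + 43a − 147 = ((1/7)a − 3/7)(7a² + 14a + 343) + (0)
Last nonzero remainder: 7a² + 14a + 343. Dividing through by 7 gives the monic gcd a² + 2a + 49.

a² + 2a + 49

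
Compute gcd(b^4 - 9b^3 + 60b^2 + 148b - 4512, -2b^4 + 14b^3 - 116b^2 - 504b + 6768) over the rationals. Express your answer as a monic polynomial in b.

b^3 - b^2 + 52b + 564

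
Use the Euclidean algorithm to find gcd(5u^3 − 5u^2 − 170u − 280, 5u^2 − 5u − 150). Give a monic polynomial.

Apply the Euclidean algorithm:
  5u^3 − 5u^2 − 170u − 280 = (u)(5u^2 − 5u − 150) + (−20u − 280)
  5u^2 − 5u − 150 = (−(1/4)u + 15/4)(−20u − 280) + (900)
  −20u − 280 = (−(1/45)u − 14/45)(900) + (0)
The last nonzero remainder is the constant 900, so the polynomials are coprime and gcd = 1.

1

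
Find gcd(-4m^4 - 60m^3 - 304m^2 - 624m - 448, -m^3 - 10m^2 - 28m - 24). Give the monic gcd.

Repeated division with remainder:
  -4m^4 - 60m^3 - 304m^2 - 624m - 448 = (4m + 20)(-m^3 - 10m^2 - 28m - 24) + (8m^2 + 32m + 32)
  -m^3 - 10m^2 - 28m - 24 = (-(1/8)m - 3/4)(8m^2 + 32m + 32) + (0)
Last nonzero remainder: 8m^2 + 32m + 32. Dividing through by 8 gives the monic gcd m^2 + 4m + 4.

m^2 + 4m + 4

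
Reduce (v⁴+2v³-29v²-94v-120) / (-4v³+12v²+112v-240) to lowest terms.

(-v²-3v-4)/(4v-8)

Apply the Euclidean algorithm:
  v⁴+2v³-29v²-94v-120 = (-(1/4)v-5/4)(-4v³+12v²+112v-240) + (14v²-14v-420)
  -4v³+12v²+112v-240 = (-(2/7)v+4/7)(14v²-14v-420) + (0)
Last nonzero remainder: 14v²-14v-420. Dividing through by 14 gives the monic gcd v²-v-30.
Cancel v²-v-30 from numerator and denominator to get the reduced form.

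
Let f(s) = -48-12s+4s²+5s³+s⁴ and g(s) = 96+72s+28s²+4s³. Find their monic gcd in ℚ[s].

Euclidean algorithm in ℚ[s]:
  s⁴+5s³+4s²-12s-48 = ((1/4)s-1/2)(4s³+28s²+72s+96) + (0)
Last nonzero remainder: 4s³+28s²+72s+96. Dividing through by 4 gives the monic gcd s³+7s²+18s+24.

24+18s+7s²+s³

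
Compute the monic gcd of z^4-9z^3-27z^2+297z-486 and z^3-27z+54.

Apply the Euclidean algorithm:
  z^4-9z^3-27z^2+297z-486 = (z-9)(z^3-27z+54) + (0)
The last nonzero remainder z^3-27z+54 is already monic.

z^3-27z+54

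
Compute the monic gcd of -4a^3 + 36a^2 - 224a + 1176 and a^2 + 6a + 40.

1

By polynomial division,
  -4a^3 + 36a^2 - 224a + 1176 = (-4a + 60)(a^2 + 6a + 40) + (-424a - 1224)
  a^2 + 6a + 40 = (-(1/424)a - 165/22472)(-424a - 1224) + (87115/2809)
  -424a - 1224 = (-(1191016/87115)a - 3438216/87115)(87115/2809) + (0)
The last nonzero remainder is the constant 87115/2809, so the polynomials are coprime and gcd = 1.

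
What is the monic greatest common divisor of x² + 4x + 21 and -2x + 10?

Euclidean algorithm in ℚ[x]:
  x² + 4x + 21 = (-(1/2)x - 9/2)(-2x + 10) + (66)
  -2x + 10 = (-(1/33)x + 5/33)(66) + (0)
The last nonzero remainder is the constant 66, so the polynomials are coprime and gcd = 1.

1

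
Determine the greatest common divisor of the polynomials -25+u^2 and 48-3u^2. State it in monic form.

1

Apply the Euclidean algorithm:
  u^2-25 = (-1/3)(-3u^2+48) + (-9)
  -3u^2+48 = ((1/3)u^2-16/3)(-9) + (0)
The last nonzero remainder is the constant -9, so the polynomials are coprime and gcd = 1.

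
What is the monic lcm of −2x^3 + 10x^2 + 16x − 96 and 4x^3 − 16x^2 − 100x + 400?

By polynomial division,
  −2x^3 + 10x^2 + 16x − 96 = (−1/2)(4x^3 − 16x^2 − 100x + 400) + (2x^2 − 34x + 104)
  4x^3 − 16x^2 − 100x + 400 = (2x + 26)(2x^2 − 34x + 104) + (576x − 2304)
  2x^2 − 34x + 104 = ((1/288)x − 13/288)(576x − 2304) + (0)
Last nonzero remainder: 576x − 2304. Dividing through by 576 gives the monic gcd x − 4.
Then lcm(f, g) = f·g / gcd(f, g); expanding and making the result monic gives the answer.

x^5 − 5x^4 − 33x^3 + 173x^2 + 200x − 1200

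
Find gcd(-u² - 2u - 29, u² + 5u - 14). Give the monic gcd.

Euclidean algorithm in ℚ[u]:
  -u² - 2u - 29 = (-1)(u² + 5u - 14) + (3u - 43)
  u² + 5u - 14 = ((1/3)u + 58/9)(3u - 43) + (2368/9)
  3u - 43 = ((27/2368)u - 387/2368)(2368/9) + (0)
The last nonzero remainder is the constant 2368/9, so the polynomials are coprime and gcd = 1.

1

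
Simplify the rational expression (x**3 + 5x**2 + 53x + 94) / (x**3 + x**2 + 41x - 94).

Euclidean algorithm in ℚ[x]:
  x**3 + 5x**2 + 53x + 94 = (x**3 + x**2 + 41x - 94) + (4x**2 + 12x + 188)
  x**3 + x**2 + 41x - 94 = ((1/4)x - 1/2)(4x**2 + 12x + 188) + (0)
Last nonzero remainder: 4x**2 + 12x + 188. Dividing through by 4 gives the monic gcd x**2 + 3x + 47.
Cancel x**2 + 3x + 47 from numerator and denominator to get the reduced form.

(x + 2)/(x - 2)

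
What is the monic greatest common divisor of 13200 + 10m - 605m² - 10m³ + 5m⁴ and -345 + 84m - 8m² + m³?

-5 + m

Apply the Euclidean algorithm:
  5m⁴ - 10m³ - 605m² + 10m + 13200 = (5m + 30)(m³ - 8m² + 84m - 345) + (-785m² - 785m + 23550)
  m³ - 8m² + 84m - 345 = (-(1/785)m + 9/785)(-785m² - 785m + 23550) + (123m - 615)
  -785m² - 785m + 23550 = (-(785/123)m - 1570/41)(123m - 615) + (0)
Last nonzero remainder: 123m - 615. Dividing through by 123 gives the monic gcd m - 5.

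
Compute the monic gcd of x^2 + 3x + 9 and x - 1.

1

Apply the Euclidean algorithm:
  x^2 + 3x + 9 = (x + 4)(x - 1) + (13)
  x - 1 = ((1/13)x - 1/13)(13) + (0)
The last nonzero remainder is the constant 13, so the polynomials are coprime and gcd = 1.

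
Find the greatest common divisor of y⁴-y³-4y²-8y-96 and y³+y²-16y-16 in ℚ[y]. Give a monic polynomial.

y-4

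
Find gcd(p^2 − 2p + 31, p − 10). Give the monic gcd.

By polynomial division,
  p^2 − 2p + 31 = (p + 8)(p − 10) + (111)
  p − 10 = ((1/111)p − 10/111)(111) + (0)
The last nonzero remainder is the constant 111, so the polynomials are coprime and gcd = 1.

1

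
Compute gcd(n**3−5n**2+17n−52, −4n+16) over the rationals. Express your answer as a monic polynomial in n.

n−4

Apply the Euclidean algorithm:
  n**3−5n**2+17n−52 = (−(1/4)n**2+(1/4)n−13/4)(−4n+16) + (0)
Last nonzero remainder: −4n+16. Dividing through by −4 gives the monic gcd n−4.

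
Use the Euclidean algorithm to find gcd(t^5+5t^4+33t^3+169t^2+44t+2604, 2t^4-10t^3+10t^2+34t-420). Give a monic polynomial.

t^2-3t+14

Repeated division with remainder:
  t^5+5t^4+33t^3+169t^2+44t+2604 = ((1/2)t+5)(2t^4-10t^3+10t^2+34t-420) + (78t^3+102t^2+84t+4704)
  2t^4-10t^3+10t^2+34t-420 = ((1/39)t-82/507)(78t^3+102t^2+84t+4704) + ((4114/169)t^2-(12342/169)t+57596/169)
  78t^3+102t^2+84t+4704 = ((6591/2057)t+28392/2057)((4114/169)t^2-(12342/169)t+57596/169) + (0)
Last nonzero remainder: (4114/169)t^2-(12342/169)t+57596/169. Dividing through by 4114/169 gives the monic gcd t^2-3t+14.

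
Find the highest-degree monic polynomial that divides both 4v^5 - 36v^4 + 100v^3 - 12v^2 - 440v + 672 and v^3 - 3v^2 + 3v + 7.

v^2 - 4v + 7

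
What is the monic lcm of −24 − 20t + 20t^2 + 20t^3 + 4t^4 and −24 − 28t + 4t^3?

By polynomial division,
  4t^4 + 20t^3 + 20t^2 − 20t − 24 = (t + 5)(4t^3 − 28t − 24) + (48t^2 + 144t + 96)
  4t^3 − 28t − 24 = ((1/12)t − 1/4)(48t^2 + 144t + 96) + (0)
Last nonzero remainder: 48t^2 + 144t + 96. Dividing through by 48 gives the monic gcd t^2 + 3t + 2.
Then lcm(f, g) = f·g / gcd(f, g); expanding and making the result monic gives the answer.

18 + 9t − 20t^2 − 10t^3 + 2t^4 + t^5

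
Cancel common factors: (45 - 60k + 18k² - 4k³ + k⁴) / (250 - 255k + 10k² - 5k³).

(45 - 15k + 3k² - k³)/(250 - 5k + 5k²)

Repeated division with remainder:
  k⁴ - 4k³ + 18k² - 60k + 45 = (-(1/5)k + 2/5)(-5k³ + 10k² - 255k + 250) + (-37k² + 92k - 55)
  -5k³ + 10k² - 255k + 250 = ((5/37)k + 90/1369)(-37k² + 92k - 55) + (-(347200/1369)k + 347200/1369)
  -37k² + 92k - 55 = ((50653/347200)k - 15059/69440)(-(347200/1369)k + 347200/1369) + (0)
Last nonzero remainder: -(347200/1369)k + 347200/1369. Dividing through by -347200/1369 gives the monic gcd k - 1.
Cancel k - 1 from numerator and denominator to get the reduced form.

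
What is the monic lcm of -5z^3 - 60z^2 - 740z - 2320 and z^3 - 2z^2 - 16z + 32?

Euclidean algorithm in ℚ[z]:
  -5z^3 - 60z^2 - 740z - 2320 = (-5)(z^3 - 2z^2 - 16z + 32) + (-70z^2 - 820z - 2160)
  z^3 - 2z^2 - 16z + 32 = (-(1/70)z + 48/245)(-70z^2 - 820z - 2160) + ((5576/49)z + 22304/49)
  -70z^2 - 820z - 2160 = (-(1715/2788)z - 6615/1394)((5576/49)z + 22304/49) + (0)
Last nonzero remainder: (5576/49)z + 22304/49. Dividing through by 5576/49 gives the monic gcd z + 4.
Then lcm(f, g) = f·g / gcd(f, g); expanding and making the result monic gives the answer.

z^5 + 6z^4 + 84z^3 - 328z^2 - 1600z + 3712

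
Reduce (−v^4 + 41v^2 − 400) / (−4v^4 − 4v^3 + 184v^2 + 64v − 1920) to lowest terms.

Euclidean algorithm in ℚ[v]:
  −v^4 + 41v^2 − 400 = (1/4)(−4v^4 − 4v^3 + 184v^2 + 64v − 1920) + (v^3 − 5v^2 − 16v + 80)
  −4v^4 − 4v^3 + 184v^2 + 64v − 1920 = (−4v − 24)(v^3 − 5v^2 − 16v + 80) + (0)
The last nonzero remainder v^3 − 5v^2 − 16v + 80 is already monic.
Cancel v^3 − 5v^2 − 16v + 80 from numerator and denominator to get the reduced form.

(v + 5)/(4v + 24)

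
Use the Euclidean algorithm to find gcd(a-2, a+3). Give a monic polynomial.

By polynomial division,
  a-2 = (a+3) + (-5)
  a+3 = (-(1/5)a-3/5)(-5) + (0)
The last nonzero remainder is the constant -5, so the polynomials are coprime and gcd = 1.

1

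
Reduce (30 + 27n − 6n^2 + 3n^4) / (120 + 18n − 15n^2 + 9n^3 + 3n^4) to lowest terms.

By polynomial division,
  3n^4 − 6n^2 + 27n + 30 = (3n^4 + 9n^3 − 15n^2 + 18n + 120) + (−9n^3 + 9n^2 + 9n − 90)
  3n^4 + 9n^3 − 15n^2 + 18n + 120 = (−(1/3)n − 4/3)(−9n^3 + 9n^2 + 9n − 90) + (0)
Last nonzero remainder: −9n^3 + 9n^2 + 9n − 90. Dividing through by −9 gives the monic gcd n^3 − n^2 − n + 10.
Cancel n^3 − n^2 − n + 10 from numerator and denominator to get the reduced form.

(1 + n)/(4 + n)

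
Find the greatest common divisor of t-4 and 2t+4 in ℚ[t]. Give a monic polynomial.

1

By polynomial division,
  t-4 = (1/2)(2t+4) + (-6)
  2t+4 = (-(1/3)t-2/3)(-6) + (0)
The last nonzero remainder is the constant -6, so the polynomials are coprime and gcd = 1.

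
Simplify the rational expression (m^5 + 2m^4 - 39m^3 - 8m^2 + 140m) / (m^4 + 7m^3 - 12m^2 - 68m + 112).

By polynomial division,
  m^5 + 2m^4 - 39m^3 - 8m^2 + 140m = (m - 5)(m^4 + 7m^3 - 12m^2 - 68m + 112) + (8m^3 - 312m + 560)
  m^4 + 7m^3 - 12m^2 - 68m + 112 = ((1/8)m + 7/8)(8m^3 - 312m + 560) + (27m^2 + 135m - 378)
  8m^3 - 312m + 560 = ((8/27)m - 40/27)(27m^2 + 135m - 378) + (0)
Last nonzero remainder: 27m^2 + 135m - 378. Dividing through by 27 gives the monic gcd m^2 + 5m - 14.
Cancel m^2 + 5m - 14 from numerator and denominator to get the reduced form.

(m^3 - 3m^2 - 10m)/(m^2 + 2m - 8)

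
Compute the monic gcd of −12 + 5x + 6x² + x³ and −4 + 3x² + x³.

By polynomial division,
  x³ + 6x² + 5x − 12 = (x³ + 3x² − 4) + (3x² + 5x − 8)
  x³ + 3x² − 4 = ((1/3)x + 4/9)(3x² + 5x − 8) + ((4/9)x − 4/9)
  3x² + 5x − 8 = ((27/4)x + 18)((4/9)x − 4/9) + (0)
Last nonzero remainder: (4/9)x − 4/9. Dividing through by 4/9 gives the monic gcd x − 1.

−1 + x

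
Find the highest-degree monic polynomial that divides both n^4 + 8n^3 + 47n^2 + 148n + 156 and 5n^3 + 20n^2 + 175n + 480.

n + 3

Repeated division with remainder:
  n^4 + 8n^3 + 47n^2 + 148n + 156 = ((1/5)n + 4/5)(5n^3 + 20n^2 + 175n + 480) + (-4n^2 - 88n - 228)
  5n^3 + 20n^2 + 175n + 480 = (-(5/4)n + 45/2)(-4n^2 - 88n - 228) + (1870n + 5610)
  -4n^2 - 88n - 228 = (-(2/935)n - 38/935)(1870n + 5610) + (0)
Last nonzero remainder: 1870n + 5610. Dividing through by 1870 gives the monic gcd n + 3.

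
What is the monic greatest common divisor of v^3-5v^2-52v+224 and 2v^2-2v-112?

Apply the Euclidean algorithm:
  v^3-5v^2-52v+224 = ((1/2)v-2)(2v^2-2v-112) + (0)
Last nonzero remainder: 2v^2-2v-112. Dividing through by 2 gives the monic gcd v^2-v-56.

v^2-v-56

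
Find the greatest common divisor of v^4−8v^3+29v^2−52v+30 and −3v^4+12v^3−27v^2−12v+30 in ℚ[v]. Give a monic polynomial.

v^3−5v^2+14v−10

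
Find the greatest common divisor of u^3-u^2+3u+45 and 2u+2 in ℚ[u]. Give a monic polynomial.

1

Repeated division with remainder:
  u^3-u^2+3u+45 = ((1/2)u^2-u+5/2)(2u+2) + (40)
  2u+2 = ((1/20)u+1/20)(40) + (0)
The last nonzero remainder is the constant 40, so the polynomials are coprime and gcd = 1.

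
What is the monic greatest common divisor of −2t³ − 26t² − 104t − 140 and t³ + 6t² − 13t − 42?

Repeated division with remainder:
  −2t³ − 26t² − 104t − 140 = (−2)(t³ + 6t² − 13t − 42) + (−14t² − 130t − 224)
  t³ + 6t² − 13t − 42 = (−(1/14)t + 23/98)(−14t² − 130t − 224) + ((74/49)t + 74/7)
  −14t² − 130t − 224 = (−(343/37)t − 784/37)((74/49)t + 74/7) + (0)
Last nonzero remainder: (74/49)t + 74/7. Dividing through by 74/49 gives the monic gcd t + 7.

t + 7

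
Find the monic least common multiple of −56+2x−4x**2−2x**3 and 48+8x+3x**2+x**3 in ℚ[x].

336−40x+53x**2+9x**3+x**4+x**5

Euclidean algorithm in ℚ[x]:
  −2x**3−4x**2+2x−56 = (−2)(x**3+3x**2+8x+48) + (2x**2+18x+40)
  x**3+3x**2+8x+48 = ((1/2)x−3)(2x**2+18x+40) + (42x+168)
  2x**2+18x+40 = ((1/21)x+5/21)(42x+168) + (0)
Last nonzero remainder: 42x+168. Dividing through by 42 gives the monic gcd x+4.
Then lcm(f, g) = f·g / gcd(f, g); expanding and making the result monic gives the answer.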